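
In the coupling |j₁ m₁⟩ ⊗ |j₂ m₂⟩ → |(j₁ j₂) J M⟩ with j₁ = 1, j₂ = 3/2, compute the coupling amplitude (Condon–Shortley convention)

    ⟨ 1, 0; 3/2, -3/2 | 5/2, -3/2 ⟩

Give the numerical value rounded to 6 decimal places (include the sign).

+0.632456  (= +√(2/5))

√[6·0!2!3!/6! · 1!1!0!3!1!4!] = √(72/5)
  +(−1)^0/∏(0,0,1,0,1,3)! = 1/6  (running 1/6)
⟨..|..⟩ = √(72/5)·(1/6) = +0.632456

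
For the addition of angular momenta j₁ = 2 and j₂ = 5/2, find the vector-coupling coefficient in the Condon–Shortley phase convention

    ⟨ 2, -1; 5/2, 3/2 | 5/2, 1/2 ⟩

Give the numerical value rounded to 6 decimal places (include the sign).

+0.414039  (= +√(6/35))

j₁+j₂−J=2  J+j₁−j₂=2  J−j₁+j₂=3  j₁+j₂+J+1=8
(j₁±m₁, j₂±m₂, J±M) = (1,3,4,1,3,2)
P² = 216/35
sum k=1..2:
  [1] −1/12 = -1/12
  [2] +1/4 = 1/4
S = 1/6
C² = P²·S² = 6/35 ; C = +0.414039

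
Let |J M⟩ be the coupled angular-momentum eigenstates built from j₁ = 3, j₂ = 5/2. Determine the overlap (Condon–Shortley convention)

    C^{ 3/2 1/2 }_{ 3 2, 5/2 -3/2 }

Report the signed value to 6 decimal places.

−√(1/21) = -0.218218

j₁+j₂−J=4  J+j₁−j₂=2  J−j₁+j₂=1  j₁+j₂+J+1=8
(j₁±m₁, j₂±m₂, J±M) = (5,1,1,4,2,1)
P² = 192/7
sum k=0..1:
  [0] +1/24 = 1/24
  [1] −1/12 = -1/12
S = -1/24
C² = P²·S² = 1/21 ; C = -0.218218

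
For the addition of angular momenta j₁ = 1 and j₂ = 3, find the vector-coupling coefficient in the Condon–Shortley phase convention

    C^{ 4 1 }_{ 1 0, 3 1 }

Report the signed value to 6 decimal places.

+√(15/28) = +0.731925

triangle: 0!×2!×6!/9! = 1440/362880
(j±m)!: 1!×1!×4!×2!×5!×3! = 34560
prefactor² = (2J+1)×Δ×N² = 8640/7
  k=0: +1/(0!×0!×1!×4!×1!×2!) = 1/48
Σ = 1/48  ⇒  CG² = 8640/7×1/48² = 15/28
CG = +√(15/28) = +0.731925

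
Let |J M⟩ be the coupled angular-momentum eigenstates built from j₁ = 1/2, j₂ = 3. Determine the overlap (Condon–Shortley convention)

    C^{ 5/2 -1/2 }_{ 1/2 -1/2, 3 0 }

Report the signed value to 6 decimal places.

−√(3/7) = -0.654654

√[6·1!0!5!/7! · 0!1!3!3!2!3!] = √(432/7)
  +(−1)^1/∏(1,0,0,2,0,3)! = -1/12  (running -1/12)
⟨..|..⟩ = √(432/7)·(-1/12) = -0.654654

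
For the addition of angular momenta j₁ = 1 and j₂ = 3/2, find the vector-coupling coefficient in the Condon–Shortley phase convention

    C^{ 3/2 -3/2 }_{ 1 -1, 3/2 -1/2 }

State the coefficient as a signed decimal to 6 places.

-0.632456

j₁+j₂−J=1  J+j₁−j₂=1  J−j₁+j₂=2  j₁+j₂+J+1=5
(j₁±m₁, j₂±m₂, J±M) = (0,2,1,2,0,3)
P² = 8/5
sum k=1..1:
  [1] −1/2 = -1/2
S = -1/2
C² = P²·S² = 2/5 ; C = -0.632456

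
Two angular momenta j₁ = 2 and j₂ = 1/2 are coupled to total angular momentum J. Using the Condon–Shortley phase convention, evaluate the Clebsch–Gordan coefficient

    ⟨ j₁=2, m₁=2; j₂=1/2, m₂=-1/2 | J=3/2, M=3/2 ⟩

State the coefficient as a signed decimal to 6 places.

j₁+j₂−J=1  J+j₁−j₂=3  J−j₁+j₂=0  j₁+j₂+J+1=5
(j₁±m₁, j₂±m₂, J±M) = (4,0,0,1,3,0)
P² = 144/5
sum k=0..0:
  [0] +1/6 = 1/6
S = 1/6
C² = P²·S² = 4/5 ; C = +0.894427

+√(4/5) ≈ +0.894427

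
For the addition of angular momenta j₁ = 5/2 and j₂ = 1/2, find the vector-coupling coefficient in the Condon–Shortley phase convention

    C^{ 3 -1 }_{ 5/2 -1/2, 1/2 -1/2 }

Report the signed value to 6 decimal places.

√[7·0!5!1!/7! · 2!3!0!1!2!4!] = √(96)
  +(−1)^0/∏(0,0,3,0,2,1)! = 1/12  (running 1/12)
⟨..|..⟩ = √(96)·(1/12) = +0.816497

+0.816497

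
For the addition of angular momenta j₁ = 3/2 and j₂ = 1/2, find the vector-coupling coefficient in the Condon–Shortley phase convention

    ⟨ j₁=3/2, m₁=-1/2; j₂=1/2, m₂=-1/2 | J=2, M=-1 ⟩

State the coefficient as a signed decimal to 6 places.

√[5·0!3!1!/5! · 1!2!0!1!1!3!] = √(3)
  +(−1)^0/∏(0,0,2,0,1,1)! = 1/2  (running 1/2)
⟨..|..⟩ = √(3)·(1/2) = +0.866025

+√(3/4) ≈ +0.866025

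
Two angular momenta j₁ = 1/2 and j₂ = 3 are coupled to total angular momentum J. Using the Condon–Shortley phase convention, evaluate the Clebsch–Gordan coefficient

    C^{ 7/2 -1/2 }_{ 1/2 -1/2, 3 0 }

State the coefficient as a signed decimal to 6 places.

triangle: 0!·1!·6!/8! = 720/40320
(j±m)!: 0!·1!·3!·3!·3!·4! = 5184
prefactor² = (2J+1)·Δ·N² = 5184/7
  k=0: +1/(0!·0!·1!·3!·0!·3!) = 1/36
Σ = 1/36  ⇒  CG² = 5184/7·1/36² = 4/7
CG = +√(4/7) = +0.755929

+0.755929  (= +√(4/7))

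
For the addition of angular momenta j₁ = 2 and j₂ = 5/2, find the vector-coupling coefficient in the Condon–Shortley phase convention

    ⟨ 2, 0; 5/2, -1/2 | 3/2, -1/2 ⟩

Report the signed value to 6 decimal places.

√[4·3!1!2!/7! · 2!2!2!3!1!2!] = √(32/35)
  +(−1)^1/∏(1,2,1,1,0,1)! = -1/2  (running -1/2)
  +(−1)^2/∏(2,1,0,0,1,2)! = 1/4  (running -1/4)
⟨..|..⟩ = √(32/35)·(-1/4) = -0.239046

−√(2/35) = -0.239046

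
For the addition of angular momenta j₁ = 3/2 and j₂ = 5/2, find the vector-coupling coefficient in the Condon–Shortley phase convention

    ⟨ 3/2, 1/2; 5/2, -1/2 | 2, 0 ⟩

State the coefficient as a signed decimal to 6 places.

j₁+j₂−J=2  J+j₁−j₂=1  J−j₁+j₂=3  j₁+j₂+J+1=7
(j₁±m₁, j₂±m₂, J±M) = (2,1,2,3,2,2)
P² = 8/7
sum k=0..1:
  [0] +1/4 = 1/4
  [1] −1/2 = -1/2
S = -1/4
C² = P²·S² = 1/14 ; C = -0.267261

−√(1/14) = -0.267261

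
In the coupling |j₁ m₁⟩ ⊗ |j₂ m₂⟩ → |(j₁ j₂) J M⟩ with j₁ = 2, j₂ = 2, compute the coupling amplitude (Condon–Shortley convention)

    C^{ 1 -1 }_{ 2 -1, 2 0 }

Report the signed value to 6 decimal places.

triangle: 3!·1!·1!/6! = 6/720
(j±m)!: 1!·3!·2!·2!·0!·2! = 48
prefactor² = (2J+1)·Δ·N² = 6/5
  k=2: +1/(2!·1!·1!·0!·0!·1!) = 1/2
Σ = 1/2  ⇒  CG² = 6/5·1/2² = 3/10
CG = +√(3/10) = +0.547723

+0.547723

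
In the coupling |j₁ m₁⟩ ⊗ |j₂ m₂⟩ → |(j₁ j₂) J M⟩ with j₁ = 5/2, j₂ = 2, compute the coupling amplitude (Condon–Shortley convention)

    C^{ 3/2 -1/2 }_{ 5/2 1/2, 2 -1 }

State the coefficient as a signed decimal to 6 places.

−√(5/21) = -0.487950

triangle: 3!*2!*1!/7! = 12/5040
(j±m)!: 3!*2!*1!*3!*1!*2! = 144
prefactor² = (2J+1)*Δ*N² = 48/35
  k=0: +1/(0!*3!*2!*1!*0!*0!) = 1/12
  k=1: −1/(1!*2!*1!*0!*1!*1!) = -1/2
Σ = -5/12  ⇒  CG² = 48/35*(-5/12)² = 5/21
CG = −√(5/21) = -0.487950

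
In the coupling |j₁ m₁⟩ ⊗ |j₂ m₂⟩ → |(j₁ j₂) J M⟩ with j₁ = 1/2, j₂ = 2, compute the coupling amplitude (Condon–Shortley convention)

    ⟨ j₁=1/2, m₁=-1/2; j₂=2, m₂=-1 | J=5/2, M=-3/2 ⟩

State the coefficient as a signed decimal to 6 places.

j₁+j₂−J=0  J+j₁−j₂=1  J−j₁+j₂=4  j₁+j₂+J+1=6
(j₁±m₁, j₂±m₂, J±M) = (0,1,1,3,1,4)
P² = 144/5
sum k=0..0:
  [0] +1/6 = 1/6
S = 1/6
C² = P²·S² = 4/5 ; C = +0.894427

+0.894427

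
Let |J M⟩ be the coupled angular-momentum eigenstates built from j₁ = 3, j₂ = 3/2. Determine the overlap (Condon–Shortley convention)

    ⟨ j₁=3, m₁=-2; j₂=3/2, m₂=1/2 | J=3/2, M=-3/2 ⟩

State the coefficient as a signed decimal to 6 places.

√[4·3!3!0!/7! · 1!5!2!1!0!3!] = √(288/7)
  +(−1)^2/∏(2,1,3,0,0,0)! = 1/12  (running 1/12)
⟨..|..⟩ = √(288/7)·(1/12) = +0.534522

+0.534522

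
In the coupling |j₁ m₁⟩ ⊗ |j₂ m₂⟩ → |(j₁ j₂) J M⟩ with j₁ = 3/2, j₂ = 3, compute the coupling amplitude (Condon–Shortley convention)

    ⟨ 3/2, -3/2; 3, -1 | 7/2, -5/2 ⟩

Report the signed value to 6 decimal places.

−√(10/21) ≈ -0.690066

triangle: 1!·2!·5!/9! = 240/362880
(j±m)!: 0!·3!·2!·4!·1!·6! = 207360
prefactor² = (2J+1)·Δ·N² = 7680/7
  k=1: −1/(1!·0!·2!·1!·0!·4!) = -1/48
Σ = -1/48  ⇒  CG² = 7680/7·(-1/48)² = 10/21
CG = −√(10/21) = -0.690066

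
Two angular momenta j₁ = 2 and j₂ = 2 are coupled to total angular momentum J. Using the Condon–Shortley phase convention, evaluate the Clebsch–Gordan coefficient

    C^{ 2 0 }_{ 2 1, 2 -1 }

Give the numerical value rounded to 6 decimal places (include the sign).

j₁+j₂−J=2  J+j₁−j₂=2  J−j₁+j₂=2  j₁+j₂+J+1=7
(j₁±m₁, j₂±m₂, J±M) = (3,1,1,3,2,2)
P² = 8/7
sum k=0..1:
  [0] +1/2 = 1/2
  [1] −1/4 = -1/4
S = 1/4
C² = P²·S² = 1/14 ; C = +0.267261

+√(1/14) ≈ +0.267261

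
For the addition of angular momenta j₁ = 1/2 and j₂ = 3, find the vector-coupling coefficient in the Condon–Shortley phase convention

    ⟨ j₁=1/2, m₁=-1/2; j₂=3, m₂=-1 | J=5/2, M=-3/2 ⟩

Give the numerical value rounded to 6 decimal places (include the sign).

√[6·1!0!5!/7! · 0!1!2!4!1!4!] = √(1152/7)
  +(−1)^1/∏(1,0,0,1,0,4)! = -1/24  (running -1/24)
⟨..|..⟩ = √(1152/7)·(-1/24) = -0.534522

−√(2/7) = -0.534522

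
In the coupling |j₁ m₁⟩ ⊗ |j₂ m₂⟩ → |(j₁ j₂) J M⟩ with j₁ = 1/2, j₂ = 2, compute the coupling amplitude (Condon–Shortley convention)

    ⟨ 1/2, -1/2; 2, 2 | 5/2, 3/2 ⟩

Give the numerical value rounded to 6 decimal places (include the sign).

+√(1/5) ≈ +0.447214

√[6·0!1!4!/6! · 0!1!4!0!4!1!] = √(576/5)
  +(−1)^0/∏(0,0,1,4,0,0)! = 1/24  (running 1/24)
⟨..|..⟩ = √(576/5)·(1/24) = +0.447214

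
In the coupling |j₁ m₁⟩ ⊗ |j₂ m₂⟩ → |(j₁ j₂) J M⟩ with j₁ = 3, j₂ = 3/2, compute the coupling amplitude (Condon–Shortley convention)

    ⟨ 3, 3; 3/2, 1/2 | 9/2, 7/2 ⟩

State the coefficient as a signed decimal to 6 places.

√[10·0!6!3!/10! · 6!0!2!1!8!1!] = √(691200)
  +(−1)^0/∏(0,0,0,2,6,1)! = 1/1440  (running 1/1440)
⟨..|..⟩ = √(691200)·(1/1440) = +0.577350

+0.577350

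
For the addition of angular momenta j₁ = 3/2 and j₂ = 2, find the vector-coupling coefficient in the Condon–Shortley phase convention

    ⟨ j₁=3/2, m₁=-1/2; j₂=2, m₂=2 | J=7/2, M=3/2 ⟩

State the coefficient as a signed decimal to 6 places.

+0.377964

triangle: 0!*3!*4!/8! = 144/40320
(j±m)!: 1!*2!*4!*0!*5!*2! = 11520
prefactor² = (2J+1)*Δ*N² = 2304/7
  k=0: +1/(0!*0!*2!*4!*1!*0!) = 1/48
Σ = 1/48  ⇒  CG² = 2304/7*1/48² = 1/7
CG = +√(1/7) = +0.377964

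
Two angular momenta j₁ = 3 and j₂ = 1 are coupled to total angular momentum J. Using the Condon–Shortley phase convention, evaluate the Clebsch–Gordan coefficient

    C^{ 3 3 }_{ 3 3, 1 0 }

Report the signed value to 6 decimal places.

+√(3/4) = +0.866025

√[7·1!5!1!/8! · 6!0!1!1!6!0!] = √(10800)
  +(−1)^0/∏(0,1,0,1,5,0)! = 1/120  (running 1/120)
⟨..|..⟩ = √(10800)·(1/120) = +0.866025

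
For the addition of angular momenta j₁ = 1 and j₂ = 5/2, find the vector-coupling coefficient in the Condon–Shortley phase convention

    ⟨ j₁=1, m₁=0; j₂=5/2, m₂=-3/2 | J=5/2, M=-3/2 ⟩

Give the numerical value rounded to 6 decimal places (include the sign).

+0.507093

√[6·1!1!4!/7! · 1!1!1!4!1!4!] = √(576/35)
  +(−1)^0/∏(0,1,1,1,0,3)! = 1/6  (running 1/6)
  +(−1)^1/∏(1,0,0,0,1,4)! = -1/24  (running 1/8)
⟨..|..⟩ = √(576/35)·(1/8) = +0.507093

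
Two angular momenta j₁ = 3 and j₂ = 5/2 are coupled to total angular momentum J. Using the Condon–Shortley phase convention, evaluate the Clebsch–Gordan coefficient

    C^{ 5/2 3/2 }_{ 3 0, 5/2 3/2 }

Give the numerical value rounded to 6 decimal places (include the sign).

√[6·3!3!2!/9! · 3!3!4!1!4!1!] = √(864/35)
  +(−1)^2/∏(2,1,1,2,2,0)! = 1/8  (running 1/8)
  +(−1)^3/∏(3,0,0,1,3,1)! = -1/36  (running 7/72)
⟨..|..⟩ = √(864/35)·(7/72) = +0.483046

+√(7/30) = +0.483046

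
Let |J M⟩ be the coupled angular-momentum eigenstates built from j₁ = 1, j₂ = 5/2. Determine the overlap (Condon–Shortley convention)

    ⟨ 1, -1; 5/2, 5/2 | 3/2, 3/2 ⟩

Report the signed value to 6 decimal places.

+0.816497  (= +√(2/3))

√[4·2!0!3!/6! · 0!2!5!0!3!0!] = √(96)
  +(−1)^2/∏(2,0,0,3,0,0)! = 1/12  (running 1/12)
⟨..|..⟩ = √(96)·(1/12) = +0.816497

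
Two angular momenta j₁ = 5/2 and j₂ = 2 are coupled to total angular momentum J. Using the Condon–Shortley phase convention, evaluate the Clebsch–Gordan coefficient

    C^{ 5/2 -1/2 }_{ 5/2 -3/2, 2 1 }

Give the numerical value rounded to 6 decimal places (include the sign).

j₁+j₂−J=2  J+j₁−j₂=3  J−j₁+j₂=2  j₁+j₂+J+1=8
(j₁±m₁, j₂±m₂, J±M) = (1,4,3,1,2,3)
P² = 216/35
sum k=1..2:
  [1] −1/12 = -1/12
  [2] +1/4 = 1/4
S = 1/6
C² = P²·S² = 6/35 ; C = +0.414039

+0.414039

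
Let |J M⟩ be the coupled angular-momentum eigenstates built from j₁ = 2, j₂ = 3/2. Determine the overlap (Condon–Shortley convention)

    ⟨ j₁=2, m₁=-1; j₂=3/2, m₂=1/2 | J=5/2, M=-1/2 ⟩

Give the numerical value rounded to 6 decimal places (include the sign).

-0.597614  (= −√(5/14))

j₁+j₂−J=1  J+j₁−j₂=3  J−j₁+j₂=2  j₁+j₂+J+1=7
(j₁±m₁, j₂±m₂, J±M) = (1,3,2,1,2,3)
P² = 72/35
sum k=0..1:
  [0] +1/12 = 1/12
  [1] −1/2 = -1/2
S = -5/12
C² = P²·S² = 5/14 ; C = -0.597614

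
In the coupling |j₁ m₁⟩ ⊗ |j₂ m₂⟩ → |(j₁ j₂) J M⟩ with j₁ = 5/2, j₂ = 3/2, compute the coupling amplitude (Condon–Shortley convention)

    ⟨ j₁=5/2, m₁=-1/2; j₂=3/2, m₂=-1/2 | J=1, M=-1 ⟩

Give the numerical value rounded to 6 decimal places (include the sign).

√[3·3!2!0!/6! · 2!3!1!2!0!2!] = √(12/5)
  +(−1)^1/∏(1,2,2,0,0,0)! = -1/4  (running -1/4)
⟨..|..⟩ = √(12/5)·(-1/4) = -0.387298

-0.387298  (= −√(3/20))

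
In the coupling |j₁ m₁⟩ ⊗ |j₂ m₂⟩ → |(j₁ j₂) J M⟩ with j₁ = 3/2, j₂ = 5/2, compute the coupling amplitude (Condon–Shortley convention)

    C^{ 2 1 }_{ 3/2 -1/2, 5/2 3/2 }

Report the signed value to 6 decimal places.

j₁+j₂−J=2  J+j₁−j₂=1  J−j₁+j₂=3  j₁+j₂+J+1=7
(j₁±m₁, j₂±m₂, J±M) = (1,2,4,1,3,1)
P² = 24/7
sum k=1..2:
  [1] −1/6 = -1/6
  [2] +1/4 = 1/4
S = 1/12
C² = P²·S² = 1/42 ; C = +0.154303

+√(1/42) ≈ +0.154303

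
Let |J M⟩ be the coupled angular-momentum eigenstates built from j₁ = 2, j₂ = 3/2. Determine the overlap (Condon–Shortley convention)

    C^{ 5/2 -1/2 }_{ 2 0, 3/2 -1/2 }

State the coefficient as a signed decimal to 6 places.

√[6·1!3!2!/7! · 2!2!1!2!2!3!] = √(48/35)
  +(−1)^0/∏(0,1,2,1,1,1)! = 1/2  (running 1/2)
  +(−1)^1/∏(1,0,1,0,2,2)! = -1/4  (running 1/4)
⟨..|..⟩ = √(48/35)·(1/4) = +0.292770

+0.292770  (= +√(3/35))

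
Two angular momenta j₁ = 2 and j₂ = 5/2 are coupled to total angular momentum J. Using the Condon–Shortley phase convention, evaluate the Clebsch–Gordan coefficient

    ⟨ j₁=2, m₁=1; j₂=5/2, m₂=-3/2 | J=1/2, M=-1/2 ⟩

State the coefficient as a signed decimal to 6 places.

−√(4/15) ≈ -0.516398

j₁+j₂−J=4  J+j₁−j₂=0  J−j₁+j₂=1  j₁+j₂+J+1=6
(j₁±m₁, j₂±m₂, J±M) = (3,1,1,4,0,1)
P² = 48/5
sum k=1..1:
  [1] −1/6 = -1/6
S = -1/6
C² = P²·S² = 4/15 ; C = -0.516398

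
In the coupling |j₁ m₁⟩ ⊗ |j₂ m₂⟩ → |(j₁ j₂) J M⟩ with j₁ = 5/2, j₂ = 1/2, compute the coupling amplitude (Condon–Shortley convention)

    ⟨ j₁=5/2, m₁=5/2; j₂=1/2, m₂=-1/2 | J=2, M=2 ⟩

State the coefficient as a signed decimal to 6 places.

triangle: 1!*4!*0!/6! = 24/720
(j±m)!: 5!*0!*0!*1!*4!*0! = 2880
prefactor² = (2J+1)*Δ*N² = 480
  k=0: +1/(0!*1!*0!*0!*4!*0!) = 1/24
Σ = 1/24  ⇒  CG² = 480*1/24² = 5/6
CG = +√(5/6) = +0.912871

+√(5/6) ≈ +0.912871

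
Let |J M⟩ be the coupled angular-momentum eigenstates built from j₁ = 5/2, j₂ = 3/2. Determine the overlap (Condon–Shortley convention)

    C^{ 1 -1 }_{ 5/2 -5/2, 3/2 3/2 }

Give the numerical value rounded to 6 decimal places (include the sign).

−√(1/2) ≈ -0.707107

triangle: 3!·2!·0!/6! = 12/720
(j±m)!: 0!·5!·3!·0!·0!·2! = 1440
prefactor² = (2J+1)·Δ·N² = 72
  k=3: −1/(3!·0!·2!·0!·0!·0!) = -1/12
Σ = -1/12  ⇒  CG² = 72·(-1/12)² = 1/2
CG = −√(1/2) = -0.707107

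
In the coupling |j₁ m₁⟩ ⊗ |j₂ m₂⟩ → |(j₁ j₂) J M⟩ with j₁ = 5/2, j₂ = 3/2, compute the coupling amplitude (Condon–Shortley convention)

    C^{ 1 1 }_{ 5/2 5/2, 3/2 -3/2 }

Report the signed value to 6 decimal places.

+0.707107  (= +√(1/2))

√[3·3!2!0!/6! · 5!0!0!3!2!0!] = √(72)
  +(−1)^0/∏(0,3,0,0,2,0)! = 1/12  (running 1/12)
⟨..|..⟩ = √(72)·(1/12) = +0.707107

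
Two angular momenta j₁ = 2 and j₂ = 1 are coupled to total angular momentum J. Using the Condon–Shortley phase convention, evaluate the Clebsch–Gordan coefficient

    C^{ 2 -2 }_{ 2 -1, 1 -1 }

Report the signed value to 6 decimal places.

+√(1/3) = +0.577350

j₁+j₂−J=1  J+j₁−j₂=3  J−j₁+j₂=1  j₁+j₂+J+1=6
(j₁±m₁, j₂±m₂, J±M) = (1,3,0,2,0,4)
P² = 12
sum k=0..0:
  [0] +1/6 = 1/6
S = 1/6
C² = P²·S² = 1/3 ; C = +0.577350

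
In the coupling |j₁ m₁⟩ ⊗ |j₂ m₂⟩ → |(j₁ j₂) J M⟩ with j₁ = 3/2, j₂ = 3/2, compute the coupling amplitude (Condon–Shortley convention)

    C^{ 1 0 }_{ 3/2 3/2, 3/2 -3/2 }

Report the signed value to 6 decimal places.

+√(9/20) = +0.670820

j₁+j₂−J=2  J+j₁−j₂=1  J−j₁+j₂=1  j₁+j₂+J+1=5
(j₁±m₁, j₂±m₂, J±M) = (3,0,0,3,1,1)
P² = 9/5
sum k=0..0:
  [0] +1/2 = 1/2
S = 1/2
C² = P²·S² = 9/20 ; C = +0.670820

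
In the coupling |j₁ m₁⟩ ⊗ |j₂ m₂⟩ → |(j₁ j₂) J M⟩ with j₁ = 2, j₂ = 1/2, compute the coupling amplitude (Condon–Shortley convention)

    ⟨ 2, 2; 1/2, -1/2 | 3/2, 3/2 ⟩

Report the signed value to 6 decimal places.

√[4·1!3!0!/5! · 4!0!0!1!3!0!] = √(144/5)
  +(−1)^0/∏(0,1,0,0,3,0)! = 1/6  (running 1/6)
⟨..|..⟩ = √(144/5)·(1/6) = +0.894427

+√(4/5) = +0.894427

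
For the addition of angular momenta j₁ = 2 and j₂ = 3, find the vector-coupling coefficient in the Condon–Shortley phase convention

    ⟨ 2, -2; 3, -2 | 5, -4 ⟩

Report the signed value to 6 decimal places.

√[11·0!4!6!/11! · 0!4!1!5!1!9!] = √(4976640)
  +(−1)^0/∏(0,0,4,1,0,5)! = 1/2880  (running 1/2880)
⟨..|..⟩ = √(4976640)·(1/2880) = +0.774597

+√(3/5) ≈ +0.774597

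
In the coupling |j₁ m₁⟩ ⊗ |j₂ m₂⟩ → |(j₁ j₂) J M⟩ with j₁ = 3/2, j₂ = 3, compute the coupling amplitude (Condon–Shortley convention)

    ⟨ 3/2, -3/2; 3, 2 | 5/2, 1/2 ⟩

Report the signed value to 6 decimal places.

j₁+j₂−J=2  J+j₁−j₂=1  J−j₁+j₂=4  j₁+j₂+J+1=8
(j₁±m₁, j₂±m₂, J±M) = (0,3,5,1,3,2)
P² = 432/7
sum k=2..2:
  [2] +1/12 = 1/12
S = 1/12
C² = P²·S² = 3/7 ; C = +0.654654

+√(3/7) = +0.654654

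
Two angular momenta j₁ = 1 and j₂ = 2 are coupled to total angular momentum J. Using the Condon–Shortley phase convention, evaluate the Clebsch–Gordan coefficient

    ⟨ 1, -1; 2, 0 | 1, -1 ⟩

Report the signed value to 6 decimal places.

+0.316228  (= +√(1/10))

√[3·2!0!2!/5! · 0!2!2!2!0!2!] = √(8/5)
  +(−1)^2/∏(2,0,0,0,0,2)! = 1/4  (running 1/4)
⟨..|..⟩ = √(8/5)·(1/4) = +0.316228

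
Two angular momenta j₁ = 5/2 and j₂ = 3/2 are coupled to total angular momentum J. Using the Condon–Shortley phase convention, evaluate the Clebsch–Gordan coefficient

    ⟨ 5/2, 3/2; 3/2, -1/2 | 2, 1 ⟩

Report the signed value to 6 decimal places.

+√(1/42) ≈ +0.154303

√[5·2!3!1!/7! · 4!1!1!2!3!1!] = √(24/7)
  +(−1)^0/∏(0,2,1,1,2,0)! = 1/4  (running 1/4)
  +(−1)^1/∏(1,1,0,0,3,1)! = -1/6  (running 1/12)
⟨..|..⟩ = √(24/7)·(1/12) = +0.154303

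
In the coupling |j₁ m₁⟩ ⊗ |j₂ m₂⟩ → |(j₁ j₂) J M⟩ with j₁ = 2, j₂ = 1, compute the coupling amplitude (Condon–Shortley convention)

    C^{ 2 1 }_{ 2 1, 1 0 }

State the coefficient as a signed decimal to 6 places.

+√(1/6) ≈ +0.408248

j₁+j₂−J=1  J+j₁−j₂=3  J−j₁+j₂=1  j₁+j₂+J+1=6
(j₁±m₁, j₂±m₂, J±M) = (3,1,1,1,3,1)
P² = 3/2
sum k=0..1:
  [0] +1/2 = 1/2
  [1] −1/6 = -1/6
S = 1/3
C² = P²·S² = 1/6 ; C = +0.408248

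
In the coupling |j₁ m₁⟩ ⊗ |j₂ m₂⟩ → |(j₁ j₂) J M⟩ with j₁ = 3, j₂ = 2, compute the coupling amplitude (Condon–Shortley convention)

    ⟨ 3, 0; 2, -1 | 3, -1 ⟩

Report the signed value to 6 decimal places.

−√(1/30) = -0.182574

j₁+j₂−J=2  J+j₁−j₂=4  J−j₁+j₂=2  j₁+j₂+J+1=9
(j₁±m₁, j₂±m₂, J±M) = (3,3,1,3,2,4)
P² = 96/5
sum k=0..1:
  [0] +1/12 = 1/12
  [1] −1/8 = -1/8
S = -1/24
C² = P²·S² = 1/30 ; C = -0.182574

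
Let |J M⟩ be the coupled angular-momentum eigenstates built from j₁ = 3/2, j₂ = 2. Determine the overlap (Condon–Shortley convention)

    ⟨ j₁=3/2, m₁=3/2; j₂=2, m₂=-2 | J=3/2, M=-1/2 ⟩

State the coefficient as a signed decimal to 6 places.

j₁+j₂−J=2  J+j₁−j₂=1  J−j₁+j₂=2  j₁+j₂+J+1=6
(j₁±m₁, j₂±m₂, J±M) = (3,0,0,4,1,2)
P² = 32/5
sum k=0..0:
  [0] +1/4 = 1/4
S = 1/4
C² = P²·S² = 2/5 ; C = +0.632456

+0.632456  (= +√(2/5))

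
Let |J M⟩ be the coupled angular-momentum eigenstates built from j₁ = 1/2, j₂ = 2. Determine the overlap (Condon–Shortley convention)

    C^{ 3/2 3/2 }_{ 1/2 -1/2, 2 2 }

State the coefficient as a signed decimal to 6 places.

√[4·1!0!3!/5! · 0!1!4!0!3!0!] = √(144/5)
  +(−1)^1/∏(1,0,0,3,0,0)! = -1/6  (running -1/6)
⟨..|..⟩ = √(144/5)·(-1/6) = -0.894427

−√(4/5) = -0.894427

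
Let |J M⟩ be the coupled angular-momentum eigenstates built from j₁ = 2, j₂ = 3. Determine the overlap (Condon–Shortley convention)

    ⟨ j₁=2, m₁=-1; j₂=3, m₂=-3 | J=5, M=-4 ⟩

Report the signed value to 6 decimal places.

√[11·0!4!6!/11! · 1!3!0!6!1!9!] = √(7464960)
  +(−1)^0/∏(0,0,3,0,1,6)! = 1/4320  (running 1/4320)
⟨..|..⟩ = √(7464960)·(1/4320) = +0.632456

+0.632456  (= +√(2/5))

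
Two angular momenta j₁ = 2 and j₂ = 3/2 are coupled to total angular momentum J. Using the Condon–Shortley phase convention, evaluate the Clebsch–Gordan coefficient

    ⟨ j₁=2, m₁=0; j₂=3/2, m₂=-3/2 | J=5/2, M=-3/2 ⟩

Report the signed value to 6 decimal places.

+0.717137  (= +√(18/35))

triangle: 1!*3!*2!/7! = 12/5040
(j±m)!: 2!*2!*0!*3!*1!*4! = 576
prefactor² = (2J+1)*Δ*N² = 288/35
  k=0: +1/(0!*1!*2!*0!*1!*2!) = 1/4
Σ = 1/4  ⇒  CG² = 288/35*1/4² = 18/35
CG = +√(18/35) = +0.717137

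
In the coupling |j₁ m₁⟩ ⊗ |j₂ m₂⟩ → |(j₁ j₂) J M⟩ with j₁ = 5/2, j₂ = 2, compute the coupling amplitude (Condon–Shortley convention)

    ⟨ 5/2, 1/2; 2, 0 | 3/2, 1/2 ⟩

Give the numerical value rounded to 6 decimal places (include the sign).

−√(2/35) = -0.239046

j₁+j₂−J=3  J+j₁−j₂=2  J−j₁+j₂=1  j₁+j₂+J+1=7
(j₁±m₁, j₂±m₂, J±M) = (3,2,2,2,2,1)
P² = 32/35
sum k=1..2:
  [1] −1/2 = -1/2
  [2] +1/4 = 1/4
S = -1/4
C² = P²·S² = 2/35 ; C = -0.239046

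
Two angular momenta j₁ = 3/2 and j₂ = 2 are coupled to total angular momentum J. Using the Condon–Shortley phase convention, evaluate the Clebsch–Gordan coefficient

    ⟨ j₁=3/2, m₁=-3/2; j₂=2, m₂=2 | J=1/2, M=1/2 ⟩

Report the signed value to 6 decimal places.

-0.632456

√[2·3!0!1!/5! · 0!3!4!0!1!0!] = √(72/5)
  +(−1)^3/∏(3,0,0,1,0,0)! = -1/6  (running -1/6)
⟨..|..⟩ = √(72/5)·(-1/6) = -0.632456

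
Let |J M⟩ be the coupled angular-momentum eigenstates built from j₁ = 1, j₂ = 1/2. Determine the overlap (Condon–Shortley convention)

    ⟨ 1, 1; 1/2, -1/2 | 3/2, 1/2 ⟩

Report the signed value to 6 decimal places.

triangle: 0!*2!*1!/4! = 2/24
(j±m)!: 2!*0!*0!*1!*2!*1! = 4
prefactor² = (2J+1)*Δ*N² = 4/3
  k=0: +1/(0!*0!*0!*0!*2!*1!) = 1/2
Σ = 1/2  ⇒  CG² = 4/3*1/2² = 1/3
CG = +√(1/3) = +0.577350

+0.577350  (= +√(1/3))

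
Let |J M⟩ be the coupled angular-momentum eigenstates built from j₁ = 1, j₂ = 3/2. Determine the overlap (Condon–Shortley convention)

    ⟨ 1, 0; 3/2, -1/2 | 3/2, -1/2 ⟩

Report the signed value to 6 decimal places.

+√(1/15) ≈ +0.258199

√[4·1!1!2!/5! · 1!1!1!2!1!2!] = √(4/15)
  +(−1)^0/∏(0,1,1,1,0,1)! = 1  (running 1)
  +(−1)^1/∏(1,0,0,0,1,2)! = -1/2  (running 1/2)
⟨..|..⟩ = √(4/15)·(1/2) = +0.258199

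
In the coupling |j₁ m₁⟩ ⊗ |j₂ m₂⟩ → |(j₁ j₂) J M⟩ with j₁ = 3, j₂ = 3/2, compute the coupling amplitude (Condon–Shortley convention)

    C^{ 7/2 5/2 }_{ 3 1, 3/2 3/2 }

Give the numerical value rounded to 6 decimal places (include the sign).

triangle: 1!·5!·2!/9! = 240/362880
(j±m)!: 4!·2!·3!·0!·6!·1! = 207360
prefactor² = (2J+1)·Δ·N² = 7680/7
  k=1: −1/(1!·0!·1!·2!·4!·0!) = -1/48
Σ = -1/48  ⇒  CG² = 7680/7·(-1/48)² = 10/21
CG = −√(10/21) = -0.690066

-0.690066  (= −√(10/21))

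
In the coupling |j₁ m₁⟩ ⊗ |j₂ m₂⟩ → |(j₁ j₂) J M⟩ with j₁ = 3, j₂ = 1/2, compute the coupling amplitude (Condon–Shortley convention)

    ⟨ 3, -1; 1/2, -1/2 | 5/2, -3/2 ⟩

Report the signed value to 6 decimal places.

√[6·1!5!0!/7! · 2!4!0!1!1!4!] = √(1152/7)
  +(−1)^0/∏(0,1,4,0,1,0)! = 1/24  (running 1/24)
⟨..|..⟩ = √(1152/7)·(1/24) = +0.534522

+√(2/7) = +0.534522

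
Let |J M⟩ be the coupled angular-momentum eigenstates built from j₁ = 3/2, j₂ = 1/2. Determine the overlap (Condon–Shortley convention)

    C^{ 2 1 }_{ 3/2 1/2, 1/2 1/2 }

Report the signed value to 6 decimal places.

j₁+j₂−J=0  J+j₁−j₂=3  J−j₁+j₂=1  j₁+j₂+J+1=5
(j₁±m₁, j₂±m₂, J±M) = (2,1,1,0,3,1)
P² = 3
sum k=0..0:
  [0] +1/2 = 1/2
S = 1/2
C² = P²·S² = 3/4 ; C = +0.866025

+√(3/4) ≈ +0.866025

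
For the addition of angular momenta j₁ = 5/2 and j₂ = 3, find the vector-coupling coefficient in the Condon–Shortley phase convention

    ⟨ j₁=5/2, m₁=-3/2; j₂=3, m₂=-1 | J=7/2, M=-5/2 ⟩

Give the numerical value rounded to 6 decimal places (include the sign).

√[8·2!3!4!/10! · 1!4!2!4!1!6!] = √(18432/35)
  +(−1)^1/∏(1,1,3,1,0,3)! = -1/36  (running -1/36)
  +(−1)^2/∏(2,0,2,0,1,4)! = 1/96  (running -5/288)
⟨..|..⟩ = √(18432/35)·(-5/288) = -0.398410

−√(10/63) = -0.398410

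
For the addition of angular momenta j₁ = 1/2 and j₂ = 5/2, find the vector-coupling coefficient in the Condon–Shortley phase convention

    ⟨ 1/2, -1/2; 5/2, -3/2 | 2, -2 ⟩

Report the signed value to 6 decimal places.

-0.408248  (= −√(1/6))

√[5·1!0!4!/6! · 0!1!1!4!0!4!] = √(96)
  +(−1)^1/∏(1,0,0,0,0,4)! = -1/24  (running -1/24)
⟨..|..⟩ = √(96)·(-1/24) = -0.408248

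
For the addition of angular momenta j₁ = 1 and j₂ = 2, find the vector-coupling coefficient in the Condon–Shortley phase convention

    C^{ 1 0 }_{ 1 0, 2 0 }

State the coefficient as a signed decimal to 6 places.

√[3·2!0!2!/5! · 1!1!2!2!1!1!] = √(2/5)
  +(−1)^1/∏(1,1,0,1,0,1)! = -1  (running -1)
⟨..|..⟩ = √(2/5)·(-1) = -0.632456

−√(2/5) = -0.632456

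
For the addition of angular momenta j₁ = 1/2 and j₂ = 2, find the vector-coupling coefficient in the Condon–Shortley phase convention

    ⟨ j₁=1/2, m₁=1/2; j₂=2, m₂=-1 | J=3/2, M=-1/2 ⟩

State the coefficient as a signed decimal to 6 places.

j₁+j₂−J=1  J+j₁−j₂=0  J−j₁+j₂=3  j₁+j₂+J+1=5
(j₁±m₁, j₂±m₂, J±M) = (1,0,1,3,1,2)
P² = 12/5
sum k=0..0:
  [0] +1/2 = 1/2
S = 1/2
C² = P²·S² = 3/5 ; C = +0.774597

+0.774597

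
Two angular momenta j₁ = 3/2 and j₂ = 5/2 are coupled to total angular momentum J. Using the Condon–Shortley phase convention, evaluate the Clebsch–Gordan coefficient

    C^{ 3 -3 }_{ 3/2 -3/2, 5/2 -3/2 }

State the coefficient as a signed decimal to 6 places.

-0.612372

triangle: 1!·2!·4!/8! = 48/40320
(j±m)!: 0!·3!·1!·4!·0!·6! = 103680
prefactor² = (2J+1)·Δ·N² = 864
  k=1: −1/(1!·0!·2!·0!·0!·4!) = -1/48
Σ = -1/48  ⇒  CG² = 864·(-1/48)² = 3/8
CG = −√(3/8) = -0.612372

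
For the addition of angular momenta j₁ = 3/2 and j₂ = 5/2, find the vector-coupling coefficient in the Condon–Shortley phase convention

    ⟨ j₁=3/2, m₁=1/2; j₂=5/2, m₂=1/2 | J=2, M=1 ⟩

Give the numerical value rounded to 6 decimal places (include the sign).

-0.545545  (= −√(25/84))

√[5·2!1!3!/7! · 2!1!3!2!3!1!] = √(12/7)
  +(−1)^0/∏(0,2,1,3,0,0)! = 1/12  (running 1/12)
  +(−1)^1/∏(1,1,0,2,1,1)! = -1/2  (running -5/12)
⟨..|..⟩ = √(12/7)·(-5/12) = -0.545545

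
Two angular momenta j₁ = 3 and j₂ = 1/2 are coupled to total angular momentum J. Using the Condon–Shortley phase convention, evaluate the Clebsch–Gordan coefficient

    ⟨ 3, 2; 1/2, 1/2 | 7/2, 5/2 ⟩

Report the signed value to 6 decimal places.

+0.925820  (= +√(6/7))

√[8·0!6!1!/8! · 5!1!1!0!6!1!] = √(86400/7)
  +(−1)^0/∏(0,0,1,1,5,0)! = 1/120  (running 1/120)
⟨..|..⟩ = √(86400/7)·(1/120) = +0.925820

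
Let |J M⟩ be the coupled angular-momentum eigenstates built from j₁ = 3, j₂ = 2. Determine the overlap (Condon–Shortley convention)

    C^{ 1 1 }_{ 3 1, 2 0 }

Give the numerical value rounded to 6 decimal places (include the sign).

+√(6/35) ≈ +0.414039

j₁+j₂−J=4  J+j₁−j₂=2  J−j₁+j₂=0  j₁+j₂+J+1=7
(j₁±m₁, j₂±m₂, J±M) = (4,2,2,2,2,0)
P² = 384/35
sum k=2..2:
  [2] +1/8 = 1/8
S = 1/8
C² = P²·S² = 6/35 ; C = +0.414039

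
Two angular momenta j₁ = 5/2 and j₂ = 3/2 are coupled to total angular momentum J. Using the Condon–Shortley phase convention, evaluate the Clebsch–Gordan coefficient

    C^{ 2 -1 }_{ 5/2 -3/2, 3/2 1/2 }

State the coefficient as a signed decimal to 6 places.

triangle: 2!*3!*1!/7! = 12/5040
(j±m)!: 1!*4!*2!*1!*1!*3! = 288
prefactor² = (2J+1)*Δ*N² = 24/7
  k=1: −1/(1!*1!*3!*1!*0!*0!) = -1/6
  k=2: +1/(2!*0!*2!*0!*1!*1!) = 1/4
Σ = 1/12  ⇒  CG² = 24/7*1/12² = 1/42
CG = +√(1/42) = +0.154303

+√(1/42) ≈ +0.154303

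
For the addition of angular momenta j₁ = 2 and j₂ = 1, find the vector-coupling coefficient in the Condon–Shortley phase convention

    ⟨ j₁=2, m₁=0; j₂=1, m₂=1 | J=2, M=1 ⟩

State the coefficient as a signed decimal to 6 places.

-0.707107  (= −√(1/2))

j₁+j₂−J=1  J+j₁−j₂=3  J−j₁+j₂=1  j₁+j₂+J+1=6
(j₁±m₁, j₂±m₂, J±M) = (2,2,2,0,3,1)
P² = 2
sum k=1..1:
  [1] −1/2 = -1/2
S = -1/2
C² = P²·S² = 1/2 ; C = -0.707107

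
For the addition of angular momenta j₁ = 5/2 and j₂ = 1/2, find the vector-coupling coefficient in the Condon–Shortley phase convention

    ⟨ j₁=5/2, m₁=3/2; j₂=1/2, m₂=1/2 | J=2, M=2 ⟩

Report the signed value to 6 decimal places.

-0.408248  (= −√(1/6))

triangle: 1!·4!·0!/6! = 24/720
(j±m)!: 4!·1!·1!·0!·4!·0! = 576
prefactor² = (2J+1)·Δ·N² = 96
  k=1: −1/(1!·0!·0!·0!·4!·0!) = -1/24
Σ = -1/24  ⇒  CG² = 96·(-1/24)² = 1/6
CG = −√(1/6) = -0.408248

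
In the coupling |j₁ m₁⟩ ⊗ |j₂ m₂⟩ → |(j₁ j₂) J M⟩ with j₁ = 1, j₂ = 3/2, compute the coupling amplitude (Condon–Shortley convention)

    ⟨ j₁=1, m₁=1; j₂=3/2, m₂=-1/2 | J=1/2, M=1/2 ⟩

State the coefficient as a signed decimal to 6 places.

triangle: 2!*0!*1!/4! = 2/24
(j±m)!: 2!*0!*1!*2!*1!*0! = 4
prefactor² = (2J+1)*Δ*N² = 2/3
  k=0: +1/(0!*2!*0!*1!*0!*0!) = 1/2
Σ = 1/2  ⇒  CG² = 2/3*1/2² = 1/6
CG = +√(1/6) = +0.408248

+0.408248  (= +√(1/6))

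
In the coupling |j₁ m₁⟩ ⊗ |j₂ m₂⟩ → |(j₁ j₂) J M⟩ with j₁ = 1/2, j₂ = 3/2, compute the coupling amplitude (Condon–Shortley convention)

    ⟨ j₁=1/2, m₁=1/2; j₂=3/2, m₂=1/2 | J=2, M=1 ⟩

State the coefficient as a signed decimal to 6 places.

+0.866025

√[5·0!1!3!/5! · 1!0!2!1!3!1!] = √(3)
  +(−1)^0/∏(0,0,0,2,1,1)! = 1/2  (running 1/2)
⟨..|..⟩ = √(3)·(1/2) = +0.866025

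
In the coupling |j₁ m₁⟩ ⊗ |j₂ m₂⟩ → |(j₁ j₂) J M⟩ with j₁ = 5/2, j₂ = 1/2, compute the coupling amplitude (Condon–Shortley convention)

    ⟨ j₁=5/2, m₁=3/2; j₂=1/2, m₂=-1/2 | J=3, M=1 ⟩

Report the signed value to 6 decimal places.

j₁+j₂−J=0  J+j₁−j₂=5  J−j₁+j₂=1  j₁+j₂+J+1=7
(j₁±m₁, j₂±m₂, J±M) = (4,1,0,1,4,2)
P² = 192
sum k=0..0:
  [0] +1/24 = 1/24
S = 1/24
C² = P²·S² = 1/3 ; C = +0.577350

+√(1/3) = +0.577350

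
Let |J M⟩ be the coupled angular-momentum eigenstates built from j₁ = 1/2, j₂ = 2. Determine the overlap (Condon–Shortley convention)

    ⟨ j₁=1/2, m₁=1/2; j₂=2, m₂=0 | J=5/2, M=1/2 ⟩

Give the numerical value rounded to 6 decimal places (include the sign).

+0.774597  (= +√(3/5))

√[6·0!1!4!/6! · 1!0!2!2!3!2!] = √(48/5)
  +(−1)^0/∏(0,0,0,2,1,2)! = 1/4  (running 1/4)
⟨..|..⟩ = √(48/5)·(1/4) = +0.774597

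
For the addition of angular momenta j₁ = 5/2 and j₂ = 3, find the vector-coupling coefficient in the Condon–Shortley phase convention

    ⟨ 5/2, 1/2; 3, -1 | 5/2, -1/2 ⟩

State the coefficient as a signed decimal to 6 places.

triangle: 3!×2!×3!/9! = 72/362880
(j±m)!: 3!×2!×2!×4!×2!×3! = 6912
prefactor² = (2J+1)×Δ×N² = 288/35
  k=0: +1/(0!×3!×2!×2!×0!×1!) = 1/24
  k=1: −1/(1!×2!×1!×1!×1!×2!) = -1/4
  k=2: +1/(2!×1!×0!×0!×2!×3!) = 1/24
Σ = -1/6  ⇒  CG² = 288/35×(-1/6)² = 8/35
CG = −√(8/35) = -0.478091

-0.478091  (= −√(8/35))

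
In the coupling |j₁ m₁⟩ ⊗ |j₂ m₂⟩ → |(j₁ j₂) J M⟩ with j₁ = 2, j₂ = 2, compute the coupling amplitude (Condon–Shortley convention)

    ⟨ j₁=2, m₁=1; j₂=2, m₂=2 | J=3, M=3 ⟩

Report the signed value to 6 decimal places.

-0.707107  (= −√(1/2))

j₁+j₂−J=1  J+j₁−j₂=3  J−j₁+j₂=3  j₁+j₂+J+1=8
(j₁±m₁, j₂±m₂, J±M) = (3,1,4,0,6,0)
P² = 648
sum k=1..1:
  [1] −1/36 = -1/36
S = -1/36
C² = P²·S² = 1/2 ; C = -0.707107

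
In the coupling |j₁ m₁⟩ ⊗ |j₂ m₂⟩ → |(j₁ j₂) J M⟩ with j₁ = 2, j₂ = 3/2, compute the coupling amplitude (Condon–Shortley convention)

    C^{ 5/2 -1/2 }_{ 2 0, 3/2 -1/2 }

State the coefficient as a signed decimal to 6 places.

+√(3/35) ≈ +0.292770

√[6·1!3!2!/7! · 2!2!1!2!2!3!] = √(48/35)
  +(−1)^0/∏(0,1,2,1,1,1)! = 1/2  (running 1/2)
  +(−1)^1/∏(1,0,1,0,2,2)! = -1/4  (running 1/4)
⟨..|..⟩ = √(48/35)·(1/4) = +0.292770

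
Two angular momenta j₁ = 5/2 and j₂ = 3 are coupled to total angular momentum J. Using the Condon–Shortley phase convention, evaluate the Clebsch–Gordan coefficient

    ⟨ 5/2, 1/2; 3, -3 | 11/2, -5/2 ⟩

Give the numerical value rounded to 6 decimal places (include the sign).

+√(2/33) ≈ +0.246183

triangle: 0!·5!·6!/12! = 86400/479001600
(j±m)!: 3!·2!·0!·6!·3!·8! = 2090188800
prefactor² = (2J+1)·Δ·N² = 49766400/11
  k=0: +1/(0!·0!·2!·0!·3!·6!) = 1/8640
Σ = 1/8640  ⇒  CG² = 49766400/11·1/8640² = 2/33
CG = +√(2/33) = +0.246183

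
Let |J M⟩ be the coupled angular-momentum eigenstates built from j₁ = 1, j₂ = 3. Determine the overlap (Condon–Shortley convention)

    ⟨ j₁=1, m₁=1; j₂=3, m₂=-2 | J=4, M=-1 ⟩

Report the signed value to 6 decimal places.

+√(3/28) = +0.327327

√[9·0!2!6!/9! · 2!0!1!5!3!5!] = √(43200/7)
  +(−1)^0/∏(0,0,0,1,2,5)! = 1/240  (running 1/240)
⟨..|..⟩ = √(43200/7)·(1/240) = +0.327327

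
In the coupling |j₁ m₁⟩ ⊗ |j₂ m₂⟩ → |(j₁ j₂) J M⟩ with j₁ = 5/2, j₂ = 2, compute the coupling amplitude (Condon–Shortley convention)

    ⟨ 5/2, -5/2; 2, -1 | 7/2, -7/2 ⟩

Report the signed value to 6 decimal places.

−√(5/9) ≈ -0.745356

j₁+j₂−J=1  J+j₁−j₂=4  J−j₁+j₂=3  j₁+j₂+J+1=9
(j₁±m₁, j₂±m₂, J±M) = (0,5,1,3,0,7)
P² = 11520
sum k=1..1:
  [1] −1/144 = -1/144
S = -1/144
C² = P²·S² = 5/9 ; C = -0.745356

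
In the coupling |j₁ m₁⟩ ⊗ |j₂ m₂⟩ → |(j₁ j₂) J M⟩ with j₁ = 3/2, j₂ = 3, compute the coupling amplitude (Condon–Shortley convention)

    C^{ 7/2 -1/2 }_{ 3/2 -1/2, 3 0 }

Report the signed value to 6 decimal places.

triangle: 1!×2!×5!/9! = 240/362880
(j±m)!: 1!×2!×3!×3!×3!×4! = 10368
prefactor² = (2J+1)×Δ×N² = 384/7
  k=0: +1/(0!×1!×2!×3!×0!×2!) = 1/24
  k=1: −1/(1!×0!×1!×2!×1!×3!) = -1/12
Σ = -1/24  ⇒  CG² = 384/7×(-1/24)² = 2/21
CG = −√(2/21) = -0.308607

-0.308607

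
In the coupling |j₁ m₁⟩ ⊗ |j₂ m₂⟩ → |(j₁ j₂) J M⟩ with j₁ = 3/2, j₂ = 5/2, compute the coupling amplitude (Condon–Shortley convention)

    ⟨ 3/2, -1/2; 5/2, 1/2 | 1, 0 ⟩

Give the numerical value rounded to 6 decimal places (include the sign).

+0.547723  (= +√(3/10))

triangle: 3!·0!·2!/6! = 12/720
(j±m)!: 1!·2!·3!·2!·1!·1! = 24
prefactor² = (2J+1)·Δ·N² = 6/5
  k=2: +1/(2!·1!·0!·1!·0!·1!) = 1/2
Σ = 1/2  ⇒  CG² = 6/5·1/2² = 3/10
CG = +√(3/10) = +0.547723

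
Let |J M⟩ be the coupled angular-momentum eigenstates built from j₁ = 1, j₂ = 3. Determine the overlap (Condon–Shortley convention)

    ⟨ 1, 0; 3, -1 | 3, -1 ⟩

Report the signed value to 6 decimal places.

+0.288675  (= +√(1/12))

triangle: 1!*1!*5!/8! = 120/40320
(j±m)!: 1!*1!*2!*4!*2!*4! = 2304
prefactor² = (2J+1)*Δ*N² = 48
  k=0: +1/(0!*1!*1!*2!*0!*3!) = 1/12
  k=1: −1/(1!*0!*0!*1!*1!*4!) = -1/24
Σ = 1/24  ⇒  CG² = 48*1/24² = 1/12
CG = +√(1/12) = +0.288675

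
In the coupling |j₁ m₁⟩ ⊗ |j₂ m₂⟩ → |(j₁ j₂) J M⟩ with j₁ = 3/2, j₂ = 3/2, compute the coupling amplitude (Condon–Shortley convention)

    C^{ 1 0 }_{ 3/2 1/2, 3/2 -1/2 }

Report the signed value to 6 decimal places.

j₁+j₂−J=2  J+j₁−j₂=1  J−j₁+j₂=1  j₁+j₂+J+1=5
(j₁±m₁, j₂±m₂, J±M) = (2,1,1,2,1,1)
P² = 1/5
sum k=0..1:
  [0] +1/2 = 1/2
  [1] −1/1 = -1
S = -1/2
C² = P²·S² = 1/20 ; C = -0.223607

−√(1/20) ≈ -0.223607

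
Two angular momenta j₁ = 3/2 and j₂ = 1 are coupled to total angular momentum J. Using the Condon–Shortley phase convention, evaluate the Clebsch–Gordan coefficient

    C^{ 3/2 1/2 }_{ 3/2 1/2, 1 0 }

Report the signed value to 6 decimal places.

+√(1/15) = +0.258199

j₁+j₂−J=1  J+j₁−j₂=2  J−j₁+j₂=1  j₁+j₂+J+1=5
(j₁±m₁, j₂±m₂, J±M) = (2,1,1,1,2,1)
P² = 4/15
sum k=0..1:
  [0] +1/1 = 1
  [1] −1/2 = -1/2
S = 1/2
C² = P²·S² = 1/15 ; C = +0.258199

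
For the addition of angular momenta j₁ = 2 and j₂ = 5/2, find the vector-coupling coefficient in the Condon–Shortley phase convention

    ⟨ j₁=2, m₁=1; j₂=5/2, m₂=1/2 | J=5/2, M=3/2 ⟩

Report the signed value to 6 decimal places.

j₁+j₂−J=2  J+j₁−j₂=2  J−j₁+j₂=3  j₁+j₂+J+1=8
(j₁±m₁, j₂±m₂, J±M) = (3,1,3,2,4,1)
P² = 216/35
sum k=0..1:
  [0] +1/12 = 1/12
  [1] −1/4 = -1/4
S = -1/6
C² = P²·S² = 6/35 ; C = -0.414039

−√(6/35) ≈ -0.414039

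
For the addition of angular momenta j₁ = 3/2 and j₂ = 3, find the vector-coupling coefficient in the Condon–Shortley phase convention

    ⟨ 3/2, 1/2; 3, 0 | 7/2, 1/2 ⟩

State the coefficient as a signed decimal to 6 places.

triangle: 1!·2!·5!/9! = 240/362880
(j±m)!: 2!·1!·3!·3!·4!·3! = 10368
prefactor² = (2J+1)·Δ·N² = 384/7
  k=0: +1/(0!·1!·1!·3!·1!·2!) = 1/12
  k=1: −1/(1!·0!·0!·2!·2!·3!) = -1/24
Σ = 1/24  ⇒  CG² = 384/7·1/24² = 2/21
CG = +√(2/21) = +0.308607

+√(2/21) ≈ +0.308607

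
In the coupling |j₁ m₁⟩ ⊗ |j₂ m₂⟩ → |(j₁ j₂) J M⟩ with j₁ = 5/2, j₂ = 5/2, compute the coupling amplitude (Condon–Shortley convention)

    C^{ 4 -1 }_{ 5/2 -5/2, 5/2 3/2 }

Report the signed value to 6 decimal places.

√[9·1!4!4!/10! · 0!5!4!1!3!5!] = √(20736/7)
  +(−1)^1/∏(1,0,4,3,0,1)! = -1/144  (running -1/144)
⟨..|..⟩ = √(20736/7)·(-1/144) = -0.377964

−√(1/7) = -0.377964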